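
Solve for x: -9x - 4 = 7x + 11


Starting with: -9x - 4 = 7x + 11
Move all x terms to left: (-9 - 7)x = 11 + 4
Simplify: -16x = 15
Divide both sides by -16: x = -15/16

x = -15/16


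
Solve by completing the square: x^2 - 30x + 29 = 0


Start: x^2 - 30x + 29 = 0
Move constant: x^2 - 30x = -29
Half of -30 is -15, squared is 225
Add 225 to both sides: x^2 - 30x + 225 = 196
(x - 15)^2 = 196
x - 15 = ±14
x = 15 + 14 = 29 or x = 15 - 14 = 1

x = 1, x = 29


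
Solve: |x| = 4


An absolute value equation |expr| = 4 gives two cases:
Case 1: x = 4
  x = 4, so x = 4
Case 2: x = -4
  x = -4, so x = -4

x = -4, x = 4


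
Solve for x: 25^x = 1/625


Express both sides with the same base.
1/625 = 25^(-2)
Since the bases match: x = -2

x = -2


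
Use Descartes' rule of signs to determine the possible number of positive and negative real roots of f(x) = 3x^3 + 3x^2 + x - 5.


Descartes' rule of signs:

For positive roots, count sign changes in f(x) = 3x^3 + 3x^2 + x - 5:
Signs of coefficients: +, +, +, -
Number of sign changes: 1
Possible positive real roots: 1

For negative roots, examine f(-x) = -3x^3 + 3x^2 - x - 5:
Signs of coefficients: -, +, -, -
Number of sign changes: 2
Possible negative real roots: 2, 0

Positive roots: 1; Negative roots: 2 or 0


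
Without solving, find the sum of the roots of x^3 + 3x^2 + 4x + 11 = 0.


By Vieta's formulas for x^3 + bx^2 + cx + d = 0:
  r1 + r2 + r3 = -b/a = -3
  r1*r2 + r1*r3 + r2*r3 = c/a = 4
  r1*r2*r3 = -d/a = -11


Sum = -3


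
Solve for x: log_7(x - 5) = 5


Convert to exponential form: x - 5 = 7^5 = 16807
x = 16807 + 5 = 16812
Check: log_7(16812 - 5) = log_7(16807) = log_7(16807) = 5 ✓

x = 16812


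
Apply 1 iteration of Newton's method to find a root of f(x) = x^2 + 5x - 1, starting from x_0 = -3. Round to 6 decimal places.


Newton's method: x_(n+1) = x_n - f(x_n)/f'(x_n)
f(x) = x^2 + 5x - 1
f'(x) = 2x + 5

Iteration 1:
  f(-3.000000) = -7.000000
  f'(-3.000000) = -1.000000
  x_1 = -3.000000 - (-7.000000)/(-1.000000) = -10.000000

x_1 = -10.000000


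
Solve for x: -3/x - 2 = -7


Subtract -2 from both sides: -3/x = -5
Multiply both sides by x: -3 = -5 * x
Divide by -5: x = 3/5

x = 3/5


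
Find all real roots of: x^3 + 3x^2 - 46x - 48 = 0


Let p(x) = x^3 + 3x^2 - 46x - 48. By the rational root theorem (leading coefficient 1), any rational root is an integer divisor of 48: try ±1, ±2, ... in turn.
Test x = 1: value = -90 ≠ 0.
Test x = -1: value = 0 ✓, so (x + 1) is a factor.
Synthetic division by (x + 1): bring down 1; 1(-1) + 3 = 2; 2(-1) - 46 = -48; (-48)(-1) - 48 = 0 → quotient x^2 + 2x - 48, remainder 0.
Solve the quadratic x^2 + 2x - 48 = 0: discriminant = 2^2 - 4(1)(-48) = 4 + 192 = 196.
sqrt(196) = 14, so x = (-2 ± 14)/2: x = 6 or x = -8.

x = -8, x = -1, x = 6


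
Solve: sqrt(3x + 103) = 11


Square both sides: 3x + 103 = 11^2 = 121
3x = 121 - 103 = 18
x = 6
Check: sqrt(3*6 + 103) = sqrt(121) = 11 ✓

x = 6


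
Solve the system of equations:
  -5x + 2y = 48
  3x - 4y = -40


Using Cramer's rule:
Determinant D = (-5)(-4) - (3)(2) = 20 - 6 = 14
Dx = (48)(-4) - (-40)(2) = -192 + 80 = -112
Dy = (-5)(-40) - (3)(48) = 200 - 144 = 56
x = Dx/D = -112/14 = -8
y = Dy/D = 56/14 = 4

x = -8, y = 4


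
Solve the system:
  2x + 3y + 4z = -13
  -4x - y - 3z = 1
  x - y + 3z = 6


Using Cramer's rule. Expand each determinant along the first row.
D  = 2*[(-1)*3 - (-3)*(-1)] - 3*[(-4)*3 - (-3)*1] + 4*[(-4)*(-1) - (-1)*1]
  = 2*(-6) - 3*(-9) + 4*(5) = 35
Dx = (-13)*[(-1)*3 - (-3)*(-1)] - 3*[1*3 - (-3)*6] + 4*[1*(-1) - (-1)*6]
  = (-13)*(-6) - 3*(21) + 4*(5) = 35
Dy = 2*[1*3 - (-3)*6] - (-13)*[(-4)*3 - (-3)*1] + 4*[(-4)*6 - 1*1]
  = 2*(21) - (-13)*(-9) + 4*(-25) = -175
Dz = 2*[(-1)*6 - 1*(-1)] - 3*[(-4)*6 - 1*1] + (-13)*[(-4)*(-1) - (-1)*1]
  = 2*(-5) - 3*(-25) + (-13)*(5) = 0
x = Dx/D = 35/35 = 1, y = Dy/D = -175/35 = -5, z = Dz/D = 0/35 = 0
Check eq1: (2)(1) + (3)(-5) + (4)(0) = -13 = -13 ✓
Check eq2: (-4)(1) + (-1)(-5) + (-3)(0) = 1 = 1 ✓
Check eq3: (1)(1) + (-1)(-5) + (3)(0) = 6 = 6 ✓

x = 1, y = -5, z = 0


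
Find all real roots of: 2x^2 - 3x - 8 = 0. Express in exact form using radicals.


Using the quadratic formula: x = (-b ± sqrt(b^2 - 4ac)) / (2a)
Here a = 2, b = -3, c = -8
Discriminant = b^2 - 4ac = (-3)^2 - 4(2)(-8) = 9 + 64 = 73
Since discriminant = 73 > 0, there are two real roots.
x = (3 ± sqrt(73)) / 4
Numerically: x ≈ 2.8860 or x ≈ -1.3860

x = (3 + sqrt(73)) / 4 or x = (3 - sqrt(73)) / 4


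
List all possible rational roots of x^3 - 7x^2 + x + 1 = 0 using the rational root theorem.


Rational root theorem: possible roots are ±p/q where:
  p divides the constant term (1): p ∈ {1}
  q divides the leading coefficient (1): q ∈ {1}

All possible rational roots: -1, 1

-1, 1


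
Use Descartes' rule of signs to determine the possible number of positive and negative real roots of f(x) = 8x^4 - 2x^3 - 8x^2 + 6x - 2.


Descartes' rule of signs:

For positive roots, count sign changes in f(x) = 8x^4 - 2x^3 - 8x^2 + 6x - 2:
Signs of coefficients: +, -, -, +, -
Number of sign changes: 3
Possible positive real roots: 3, 1

For negative roots, examine f(-x) = 8x^4 + 2x^3 - 8x^2 - 6x - 2:
Signs of coefficients: +, +, -, -, -
Number of sign changes: 1
Possible negative real roots: 1

Positive roots: 3 or 1; Negative roots: 1


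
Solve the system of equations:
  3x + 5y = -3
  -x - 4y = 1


Using Cramer's rule:
Determinant D = (3)(-4) - (-1)(5) = -12 + 5 = -7
Dx = (-3)(-4) - (1)(5) = 12 - 5 = 7
Dy = (3)(1) - (-1)(-3) = 3 - 3 = 0
x = Dx/D = 7/-7 = -1
y = Dy/D = 0/-7 = 0

x = -1, y = 0


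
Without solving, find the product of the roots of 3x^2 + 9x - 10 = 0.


By Vieta's formulas for ax^2 + bx + c = 0:
  Sum of roots = -b/a
  Product of roots = c/a

Here a = 3, b = 9, c = -10
Sum = -(9)/3 = -3
Product = -10/3 = -10/3

Product = -10/3


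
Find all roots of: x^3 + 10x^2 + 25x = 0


The constant term is 0, so x = 0 is a root. Factor out x:
  x^2 + 10x + 25 = 0
Solve the quadratic x^2 + 10x + 25 = 0: discriminant = 10^2 - 4(1)(25) = 100 - 100 = 0.
Discriminant = 0, so a double root: x = -10/2 = -5.
Collecting all roots found:

x = -5 (multiplicity 2), x = 0


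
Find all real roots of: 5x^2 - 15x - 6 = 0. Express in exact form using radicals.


Using the quadratic formula: x = (-b ± sqrt(b^2 - 4ac)) / (2a)
Here a = 5, b = -15, c = -6
Discriminant = b^2 - 4ac = (-15)^2 - 4(5)(-6) = 225 + 120 = 345
Since discriminant = 345 > 0, there are two real roots.
x = (15 ± sqrt(345)) / 10
Numerically: x ≈ 3.3574 or x ≈ -0.3574

x = (15 + sqrt(345)) / 10 or x = (15 - sqrt(345)) / 10


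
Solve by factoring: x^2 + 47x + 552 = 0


We need two numbers that multiply to 552 and add to 47.
Those numbers are 23 and 24 (since 23 * 24 = 552 and 23 + 24 = 47).
So x^2 + 47x + 552 = (x + 23)(x + 24) = 0
Setting each factor to zero: x = -23 or x = -24

x = -24, x = -23


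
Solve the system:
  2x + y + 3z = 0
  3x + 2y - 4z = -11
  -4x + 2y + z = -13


Using Cramer's rule. Expand each determinant along the first row.
D  = 2*[2*1 - (-4)*2] - 1*[3*1 - (-4)*(-4)] + 3*[3*2 - 2*(-4)]
  = 2*(10) - 1*(-13) + 3*(14) = 75
Dx = 0*[2*1 - (-4)*2] - 1*[(-11)*1 - (-4)*(-13)] + 3*[(-11)*2 - 2*(-13)]
  = 0*(10) - 1*(-63) + 3*(4) = 75
Dy = 2*[(-11)*1 - (-4)*(-13)] - 0*[3*1 - (-4)*(-4)] + 3*[3*(-13) - (-11)*(-4)]
  = 2*(-63) - 0*(-13) + 3*(-83) = -375
Dz = 2*[2*(-13) - (-11)*2] - 1*[3*(-13) - (-11)*(-4)] + 0*[3*2 - 2*(-4)]
  = 2*(-4) - 1*(-83) + 0*(14) = 75
x = Dx/D = 75/75 = 1, y = Dy/D = -375/75 = -5, z = Dz/D = 75/75 = 1
Check eq1: (2)(1) + (1)(-5) + (3)(1) = 0 = 0 ✓
Check eq2: (3)(1) + (2)(-5) + (-4)(1) = -11 = -11 ✓
Check eq3: (-4)(1) + (2)(-5) + (1)(1) = -13 = -13 ✓

x = 1, y = -5, z = 1


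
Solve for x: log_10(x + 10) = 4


Convert to exponential form: x + 10 = 10^4 = 10000
x = 10000 - 10 = 9990
Check: log_10(9990 + 10) = log_10(10000) = log_10(10000) = 4 ✓

x = 9990


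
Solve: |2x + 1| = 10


An absolute value equation |expr| = 10 gives two cases:
Case 1: 2x + 1 = 10
  2x = 9, so x = 9/2
Case 2: 2x + 1 = -10
  2x = -11, so x = -11/2

x = -11/2, x = 9/2


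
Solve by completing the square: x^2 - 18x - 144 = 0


Start: x^2 - 18x - 144 = 0
Move constant: x^2 - 18x = 144
Half of -18 is -9, squared is 81
Add 81 to both sides: x^2 - 18x + 81 = 225
(x - 9)^2 = 225
x - 9 = ±15
x = 9 + 15 = 24 or x = 9 - 15 = -6

x = -6, x = 24


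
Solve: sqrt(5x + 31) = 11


Square both sides: 5x + 31 = 11^2 = 121
5x = 121 - 31 = 90
x = 18
Check: sqrt(5*18 + 31) = sqrt(121) = 11 ✓

x = 18


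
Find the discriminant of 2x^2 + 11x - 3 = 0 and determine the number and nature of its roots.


For ax^2 + bx + c = 0, discriminant D = b^2 - 4ac
Here a = 2, b = 11, c = -3
D = (11)^2 - 4(2)(-3) = 121 + 24 = 145

D = 145 > 0 but not a perfect square
The equation has 2 distinct real irrational roots.

Discriminant = 145, 2 distinct real irrational roots


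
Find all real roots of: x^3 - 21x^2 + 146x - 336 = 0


Let p(x) = x^3 - 21x^2 + 146x - 336. By the rational root theorem (leading coefficient 1), any rational root is an integer divisor of 336: try ±1, ±2, ... in turn.
Test x = 1: value = -210 ≠ 0.
Test x = -1: value = -504 ≠ 0.
Test x = 2: value = -120 ≠ 0.
Test x = -2: value = -720 ≠ 0.
Test x = 3: value = -60 ≠ 0.
Test x = -3: value = -990 ≠ 0.
Test x = 4: value = -24 ≠ 0.
Test x = -4: value = -1320 ≠ 0.
Test x = 6: value = 0 ✓, so (x - 6) is a factor.
Synthetic division by (x - 6): bring down 1; 1(6) - 21 = -15; (-15)(6) + 146 = 56; 56(6) - 336 = 0 → quotient x^2 - 15x + 56, remainder 0.
Solve the quadratic x^2 - 15x + 56 = 0: discriminant = (-15)^2 - 4(1)(56) = 225 - 224 = 1.
sqrt(1) = 1, so x = (15 ± 1)/2: x = 8 or x = 7.

x = 6, x = 7, x = 8


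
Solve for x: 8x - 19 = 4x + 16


Starting with: 8x - 19 = 4x + 16
Move all x terms to left: (8 - 4)x = 16 + 19
Simplify: 4x = 35
Divide both sides by 4: x = 35/4

x = 35/4


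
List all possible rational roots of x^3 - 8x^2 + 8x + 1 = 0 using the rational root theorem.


Rational root theorem: possible roots are ±p/q where:
  p divides the constant term (1): p ∈ {1}
  q divides the leading coefficient (1): q ∈ {1}

All possible rational roots: -1, 1

-1, 1


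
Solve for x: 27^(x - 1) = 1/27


Express both sides with the same base.
1/27 = 27^(-1)
Since the bases match, equate exponents: x - 1 = -1
So x = -1 - (-1) = 0

x = 0


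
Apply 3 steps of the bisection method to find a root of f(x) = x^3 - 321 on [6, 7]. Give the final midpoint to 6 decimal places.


f(x) = x^3 - 321
f(6) = -105 < 0
f(7) = 22 > 0

Step 1: midpoint = (6.000000 + 7.000000)/2 = 6.500000
  f(6.500000) = -46.375000
  f(mid) < 0, so root is in [6.500000, 7.000000]

Step 2: midpoint = (6.500000 + 7.000000)/2 = 6.750000
  f(6.750000) = -13.453125
  f(mid) < 0, so root is in [6.750000, 7.000000]

Step 3: midpoint = (6.750000 + 7.000000)/2 = 6.875000
  f(6.875000) = 3.951172
  f(mid) > 0, so root is in [6.750000, 6.875000]

midpoint = 6.875000


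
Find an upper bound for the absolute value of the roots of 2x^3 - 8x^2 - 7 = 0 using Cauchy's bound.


Cauchy's bound: all roots r satisfy |r| <= 1 + max(|a_i/a_n|) for i = 0,...,n-1
where a_n is the leading coefficient.

Coefficients: [2, -8, 0, -7]
Leading coefficient a_n = 2
Ratios |a_i/a_n|: 4, 0, 7/2
Maximum ratio: 4
Cauchy's bound: |r| <= 1 + 4 = 5

Upper bound = 5


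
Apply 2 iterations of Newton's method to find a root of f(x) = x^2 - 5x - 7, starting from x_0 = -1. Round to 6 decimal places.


Newton's method: x_(n+1) = x_n - f(x_n)/f'(x_n)
f(x) = x^2 - 5x - 7
f'(x) = 2x - 5

Iteration 1:
  f(-1.000000) = -1.000000
  f'(-1.000000) = -7.000000
  x_1 = -1.000000 - (-1.000000)/(-7.000000) = -1.142857

Iteration 2:
  f(-1.142857) = 0.020408
  f'(-1.142857) = -7.285714
  x_2 = -1.142857 - (0.020408)/(-7.285714) = -1.140056

x_2 = -1.140056


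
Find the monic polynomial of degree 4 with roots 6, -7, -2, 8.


A monic polynomial with roots 6, -7, -2, 8 is:
p(x) = (x - 6)(x + 7)(x + 2)(x - 8)
After multiplying by (x - 6): x - 6
After multiplying by (x + 7): x^2 + x - 42
After multiplying by (x + 2): x^3 + 3x^2 - 40x - 84
After multiplying by (x - 8): x^4 - 5x^3 - 64x^2 + 236x + 672

x^4 - 5x^3 - 64x^2 + 236x + 672


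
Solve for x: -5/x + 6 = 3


Subtract 6 from both sides: -5/x = -3
Multiply both sides by x: -5 = -3 * x
Divide by -3: x = 5/3

x = 5/3


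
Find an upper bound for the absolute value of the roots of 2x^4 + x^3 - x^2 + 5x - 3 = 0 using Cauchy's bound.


Cauchy's bound: all roots r satisfy |r| <= 1 + max(|a_i/a_n|) for i = 0,...,n-1
where a_n is the leading coefficient.

Coefficients: [2, 1, -1, 5, -3]
Leading coefficient a_n = 2
Ratios |a_i/a_n|: 1/2, 1/2, 5/2, 3/2
Maximum ratio: 5/2
Cauchy's bound: |r| <= 1 + 5/2 = 7/2

Upper bound = 7/2


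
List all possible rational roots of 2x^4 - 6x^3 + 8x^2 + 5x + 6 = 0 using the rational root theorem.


Rational root theorem: possible roots are ±p/q where:
  p divides the constant term (6): p ∈ {1, 2, 3, 6}
  q divides the leading coefficient (2): q ∈ {1, 2}

All possible rational roots: -6, -3, -2, -3/2, -1, -1/2, 1/2, 1, 3/2, 2, 3, 6

-6, -3, -2, -3/2, -1, -1/2, 1/2, 1, 3/2, 2, 3, 6


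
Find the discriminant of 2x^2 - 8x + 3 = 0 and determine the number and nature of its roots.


For ax^2 + bx + c = 0, discriminant D = b^2 - 4ac
Here a = 2, b = -8, c = 3
D = (-8)^2 - 4(2)(3) = 64 - 24 = 40

D = 40 > 0 but not a perfect square
The equation has 2 distinct real irrational roots.

Discriminant = 40, 2 distinct real irrational roots


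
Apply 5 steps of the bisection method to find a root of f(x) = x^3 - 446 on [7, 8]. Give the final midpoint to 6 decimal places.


f(x) = x^3 - 446
f(7) = -103 < 0
f(8) = 66 > 0

Step 1: midpoint = (7.000000 + 8.000000)/2 = 7.500000
  f(7.500000) = -24.125000
  f(mid) < 0, so root is in [7.500000, 8.000000]

Step 2: midpoint = (7.500000 + 8.000000)/2 = 7.750000
  f(7.750000) = 19.484375
  f(mid) > 0, so root is in [7.500000, 7.750000]

Step 3: midpoint = (7.500000 + 7.750000)/2 = 7.625000
  f(7.625000) = -2.677734
  f(mid) < 0, so root is in [7.625000, 7.750000]

Step 4: midpoint = (7.625000 + 7.750000)/2 = 7.687500
  f(7.687500) = 8.313232
  f(mid) > 0, so root is in [7.625000, 7.687500]

Step 5: midpoint = (7.625000 + 7.687500)/2 = 7.656250
  f(7.656250) = 2.795319
  f(mid) > 0, so root is in [7.625000, 7.656250]

midpoint = 7.656250


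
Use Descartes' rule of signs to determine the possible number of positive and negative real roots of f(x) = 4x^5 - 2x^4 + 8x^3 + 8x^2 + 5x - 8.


Descartes' rule of signs:

For positive roots, count sign changes in f(x) = 4x^5 - 2x^4 + 8x^3 + 8x^2 + 5x - 8:
Signs of coefficients: +, -, +, +, +, -
Number of sign changes: 3
Possible positive real roots: 3, 1

For negative roots, examine f(-x) = -4x^5 - 2x^4 - 8x^3 + 8x^2 - 5x - 8:
Signs of coefficients: -, -, -, +, -, -
Number of sign changes: 2
Possible negative real roots: 2, 0

Positive roots: 3 or 1; Negative roots: 2 or 0


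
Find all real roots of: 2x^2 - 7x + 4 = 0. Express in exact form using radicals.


Using the quadratic formula: x = (-b ± sqrt(b^2 - 4ac)) / (2a)
Here a = 2, b = -7, c = 4
Discriminant = b^2 - 4ac = (-7)^2 - 4(2)(4) = 49 - 32 = 17
Since discriminant = 17 > 0, there are two real roots.
x = (7 ± sqrt(17)) / 4
Numerically: x ≈ 2.7808 or x ≈ 0.7192

x = (7 + sqrt(17)) / 4 or x = (7 - sqrt(17)) / 4


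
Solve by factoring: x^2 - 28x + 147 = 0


We need two numbers that multiply to 147 and add to -28.
Those numbers are -21 and -7 (since (-21) * (-7) = 147 and (-21) + (-7) = -28).
So x^2 - 28x + 147 = (x - 21)(x - 7) = 0
Setting each factor to zero: x = 21 or x = 7

x = 7, x = 21


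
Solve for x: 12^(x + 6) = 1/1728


Express both sides with the same base.
1/1728 = 12^(-3)
Since the bases match, equate exponents: x + 6 = -3
So x = -3 - (6) = -9

x = -9


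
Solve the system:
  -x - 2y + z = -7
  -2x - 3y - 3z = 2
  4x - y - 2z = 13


Using Cramer's rule. Expand each determinant along the first row.
D  = (-1)*[(-3)*(-2) - (-3)*(-1)] - (-2)*[(-2)*(-2) - (-3)*4] + 1*[(-2)*(-1) - (-3)*4]
  = (-1)*(3) - (-2)*(16) + 1*(14) = 43
Dx = (-7)*[(-3)*(-2) - (-3)*(-1)] - (-2)*[2*(-2) - (-3)*13] + 1*[2*(-1) - (-3)*13]
  = (-7)*(3) - (-2)*(35) + 1*(37) = 86
Dy = (-1)*[2*(-2) - (-3)*13] - (-7)*[(-2)*(-2) - (-3)*4] + 1*[(-2)*13 - 2*4]
  = (-1)*(35) - (-7)*(16) + 1*(-34) = 43
Dz = (-1)*[(-3)*13 - 2*(-1)] - (-2)*[(-2)*13 - 2*4] + (-7)*[(-2)*(-1) - (-3)*4]
  = (-1)*(-37) - (-2)*(-34) + (-7)*(14) = -129
x = Dx/D = 86/43 = 2, y = Dy/D = 43/43 = 1, z = Dz/D = -129/43 = -3
Check eq1: (-1)(2) + (-2)(1) + (1)(-3) = -7 = -7 ✓
Check eq2: (-2)(2) + (-3)(1) + (-3)(-3) = 2 = 2 ✓
Check eq3: (4)(2) + (-1)(1) + (-2)(-3) = 13 = 13 ✓

x = 2, y = 1, z = -3


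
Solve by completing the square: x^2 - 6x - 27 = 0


Start: x^2 - 6x - 27 = 0
Move constant: x^2 - 6x = 27
Half of -6 is -3, squared is 9
Add 9 to both sides: x^2 - 6x + 9 = 36
(x - 3)^2 = 36
x - 3 = ±6
x = 3 + 6 = 9 or x = 3 - 6 = -3

x = -3, x = 9


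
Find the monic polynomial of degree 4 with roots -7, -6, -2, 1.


A monic polynomial with roots -7, -6, -2, 1 is:
p(x) = (x + 7)(x + 6)(x + 2)(x - 1)
After multiplying by (x + 7): x + 7
After multiplying by (x + 6): x^2 + 13x + 42
After multiplying by (x + 2): x^3 + 15x^2 + 68x + 84
After multiplying by (x - 1): x^4 + 14x^3 + 53x^2 + 16x - 84

x^4 + 14x^3 + 53x^2 + 16x - 84


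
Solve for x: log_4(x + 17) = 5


Convert to exponential form: x + 17 = 4^5 = 1024
x = 1024 - 17 = 1007
Check: log_4(1007 + 17) = log_4(1024) = log_4(1024) = 5 ✓

x = 1007


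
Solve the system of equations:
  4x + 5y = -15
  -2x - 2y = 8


Using Cramer's rule:
Determinant D = (4)(-2) - (-2)(5) = -8 + 10 = 2
Dx = (-15)(-2) - (8)(5) = 30 - 40 = -10
Dy = (4)(8) - (-2)(-15) = 32 - 30 = 2
x = Dx/D = -10/2 = -5
y = Dy/D = 2/2 = 1

x = -5, y = 1


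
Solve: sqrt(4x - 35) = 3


Square both sides: 4x - 35 = 3^2 = 9
4x = 9 + 35 = 44
x = 11
Check: sqrt(4*11 - 35) = sqrt(9) = 3 ✓

x = 11


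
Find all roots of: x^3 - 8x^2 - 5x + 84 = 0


Let p(x) = x^3 - 8x^2 - 5x + 84. By the rational root theorem (leading coefficient 1), any rational root is an integer divisor of 84: try ±1, ±2, ... in turn.
Test x = 1: value = 72 ≠ 0.
Test x = -1: value = 80 ≠ 0.
Test x = 2: value = 50 ≠ 0.
Test x = -2: value = 54 ≠ 0.
Test x = 3: value = 24 ≠ 0.
Test x = -3: value = 0 ✓, so (x + 3) is a factor.
Synthetic division by (x + 3): bring down 1; 1(-3) - 8 = -11; (-11)(-3) - 5 = 28; 28(-3) + 84 = 0 → quotient x^2 - 11x + 28, remainder 0.
Solve the quadratic x^2 - 11x + 28 = 0: discriminant = (-11)^2 - 4(1)(28) = 121 - 112 = 9.
sqrt(9) = 3, so x = (11 ± 3)/2: x = 7 or x = 4.
Collecting all roots found:

x = -3, x = 4, x = 7


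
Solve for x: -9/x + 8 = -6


Subtract 8 from both sides: -9/x = -14
Multiply both sides by x: -9 = -14 * x
Divide by -14: x = 9/14

x = 9/14


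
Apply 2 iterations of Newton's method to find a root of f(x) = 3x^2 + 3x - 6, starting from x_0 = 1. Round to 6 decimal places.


Newton's method: x_(n+1) = x_n - f(x_n)/f'(x_n)
f(x) = 3x^2 + 3x - 6
f'(x) = 6x + 3

Iteration 1:
  f(1.000000) = 0.000000
  f'(1.000000) = 9.000000
  x_1 = 1.000000 - (0.000000)/(9.000000) = 1.000000

Iteration 2:
  f(1.000000) = 0.000000
  f'(1.000000) = 9.000000
  x_2 = 1.000000 - (0.000000)/(9.000000) = 1.000000

x_2 = 1.000000


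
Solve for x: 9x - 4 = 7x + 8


Starting with: 9x - 4 = 7x + 8
Move all x terms to left: (9 - 7)x = 8 + 4
Simplify: 2x = 12
Divide both sides by 2: x = 6

x = 6


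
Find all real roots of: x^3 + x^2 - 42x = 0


The constant term is 0, so x = 0 is a root. Factor out x:
  x(x^2 + x - 42) = 0
Solve the quadratic x^2 + x - 42 = 0: discriminant = 1^2 - 4(1)(-42) = 1 + 168 = 169.
sqrt(169) = 13, so x = (-1 ± 13)/2: x = 6 or x = -7.

x = -7, x = 0, x = 6


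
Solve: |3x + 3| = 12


An absolute value equation |expr| = 12 gives two cases:
Case 1: 3x + 3 = 12
  3x = 9, so x = 3
Case 2: 3x + 3 = -12
  3x = -15, so x = -5

x = -5, x = 3


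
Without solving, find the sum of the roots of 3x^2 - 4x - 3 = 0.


By Vieta's formulas for ax^2 + bx + c = 0:
  Sum of roots = -b/a
  Product of roots = c/a

Here a = 3, b = -4, c = -3
Sum = -(-4)/3 = 4/3
Product = -3/3 = -1

Sum = 4/3


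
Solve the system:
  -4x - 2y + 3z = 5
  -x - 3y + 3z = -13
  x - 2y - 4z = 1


Using Cramer's rule. Expand each determinant along the first row.
D  = (-4)*[(-3)*(-4) - 3*(-2)] - (-2)*[(-1)*(-4) - 3*1] + 3*[(-1)*(-2) - (-3)*1]
  = (-4)*(18) - (-2)*(1) + 3*(5) = -55
Dx = 5*[(-3)*(-4) - 3*(-2)] - (-2)*[(-13)*(-4) - 3*1] + 3*[(-13)*(-2) - (-3)*1]
  = 5*(18) - (-2)*(49) + 3*(29) = 275
Dy = (-4)*[(-13)*(-4) - 3*1] - 5*[(-1)*(-4) - 3*1] + 3*[(-1)*1 - (-13)*1]
  = (-4)*(49) - 5*(1) + 3*(12) = -165
Dz = (-4)*[(-3)*1 - (-13)*(-2)] - (-2)*[(-1)*1 - (-13)*1] + 5*[(-1)*(-2) - (-3)*1]
  = (-4)*(-29) - (-2)*(12) + 5*(5) = 165
x = Dx/D = 275/-55 = -5, y = Dy/D = -165/-55 = 3, z = Dz/D = 165/-55 = -3
Check eq1: (-4)(-5) + (-2)(3) + (3)(-3) = 5 = 5 ✓
Check eq2: (-1)(-5) + (-3)(3) + (3)(-3) = -13 = -13 ✓
Check eq3: (1)(-5) + (-2)(3) + (-4)(-3) = 1 = 1 ✓

x = -5, y = 3, z = -3


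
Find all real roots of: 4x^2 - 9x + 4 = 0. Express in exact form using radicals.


Using the quadratic formula: x = (-b ± sqrt(b^2 - 4ac)) / (2a)
Here a = 4, b = -9, c = 4
Discriminant = b^2 - 4ac = (-9)^2 - 4(4)(4) = 81 - 64 = 17
Since discriminant = 17 > 0, there are two real roots.
x = (9 ± sqrt(17)) / 8
Numerically: x ≈ 1.6404 or x ≈ 0.6096

x = (9 + sqrt(17)) / 8 or x = (9 - sqrt(17)) / 8


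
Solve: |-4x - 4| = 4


An absolute value equation |expr| = 4 gives two cases:
Case 1: -4x - 4 = 4
  -4x = 8, so x = -2
Case 2: -4x - 4 = -4
  -4x = 0, so x = 0

x = -2, x = 0


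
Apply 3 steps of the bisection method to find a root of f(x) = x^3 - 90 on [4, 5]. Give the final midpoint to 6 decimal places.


f(x) = x^3 - 90
f(4) = -26 < 0
f(5) = 35 > 0

Step 1: midpoint = (4.000000 + 5.000000)/2 = 4.500000
  f(4.500000) = 1.125000
  f(mid) > 0, so root is in [4.000000, 4.500000]

Step 2: midpoint = (4.000000 + 4.500000)/2 = 4.250000
  f(4.250000) = -13.234375
  f(mid) < 0, so root is in [4.250000, 4.500000]

Step 3: midpoint = (4.250000 + 4.500000)/2 = 4.375000
  f(4.375000) = -6.259766
  f(mid) < 0, so root is in [4.375000, 4.500000]

midpoint = 4.375000


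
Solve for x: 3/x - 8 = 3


Subtract -8 from both sides: 3/x = 11
Multiply both sides by x: 3 = 11 * x
Divide by 11: x = 3/11

x = 3/11


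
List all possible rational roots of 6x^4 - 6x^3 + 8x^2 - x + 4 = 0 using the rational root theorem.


Rational root theorem: possible roots are ±p/q where:
  p divides the constant term (4): p ∈ {1, 2, 4}
  q divides the leading coefficient (6): q ∈ {1, 2, 3, 6}

All possible rational roots: -4, -2, -4/3, -1, -2/3, -1/2, -1/3, -1/6, 1/6, 1/3, 1/2, 2/3, 1, 4/3, 2, 4

-4, -2, -4/3, -1, -2/3, -1/2, -1/3, -1/6, 1/6, 1/3, 1/2, 2/3, 1, 4/3, 2, 4


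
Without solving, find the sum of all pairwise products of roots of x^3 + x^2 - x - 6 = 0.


By Vieta's formulas for x^3 + bx^2 + cx + d = 0:
  r1 + r2 + r3 = -b/a = -1
  r1*r2 + r1*r3 + r2*r3 = c/a = -1
  r1*r2*r3 = -d/a = 6


Sum of pairwise products = -1


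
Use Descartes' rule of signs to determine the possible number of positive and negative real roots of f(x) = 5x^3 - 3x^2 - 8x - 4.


Descartes' rule of signs:

For positive roots, count sign changes in f(x) = 5x^3 - 3x^2 - 8x - 4:
Signs of coefficients: +, -, -, -
Number of sign changes: 1
Possible positive real roots: 1

For negative roots, examine f(-x) = -5x^3 - 3x^2 + 8x - 4:
Signs of coefficients: -, -, +, -
Number of sign changes: 2
Possible negative real roots: 2, 0

Positive roots: 1; Negative roots: 2 or 0


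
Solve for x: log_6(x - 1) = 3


Convert to exponential form: x - 1 = 6^3 = 216
x = 216 + 1 = 217
Check: log_6(217 - 1) = log_6(216) = log_6(216) = 3 ✓

x = 217


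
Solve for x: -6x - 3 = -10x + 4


Starting with: -6x - 3 = -10x + 4
Move all x terms to left: (-6 + 10)x = 4 + 3
Simplify: 4x = 7
Divide both sides by 4: x = 7/4

x = 7/4


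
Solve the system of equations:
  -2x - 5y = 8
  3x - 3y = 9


Using Cramer's rule:
Determinant D = (-2)(-3) - (3)(-5) = 6 + 15 = 21
Dx = (8)(-3) - (9)(-5) = -24 + 45 = 21
Dy = (-2)(9) - (3)(8) = -18 - 24 = -42
x = Dx/D = 21/21 = 1
y = Dy/D = -42/21 = -2

x = 1, y = -2


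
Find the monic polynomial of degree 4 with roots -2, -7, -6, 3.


A monic polynomial with roots -2, -7, -6, 3 is:
p(x) = (x + 2)(x + 7)(x + 6)(x - 3)
After multiplying by (x + 2): x + 2
After multiplying by (x + 7): x^2 + 9x + 14
After multiplying by (x + 6): x^3 + 15x^2 + 68x + 84
After multiplying by (x - 3): x^4 + 12x^3 + 23x^2 - 120x - 252

x^4 + 12x^3 + 23x^2 - 120x - 252


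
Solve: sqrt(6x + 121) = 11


Square both sides: 6x + 121 = 11^2 = 121
6x = 121 - 121 = 0
x = 0
Check: sqrt(6*0 + 121) = sqrt(121) = 11 ✓

x = 0


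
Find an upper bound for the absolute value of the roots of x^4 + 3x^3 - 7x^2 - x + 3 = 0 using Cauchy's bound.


Cauchy's bound: all roots r satisfy |r| <= 1 + max(|a_i/a_n|) for i = 0,...,n-1
where a_n is the leading coefficient.

Coefficients: [1, 3, -7, -1, 3]
Leading coefficient a_n = 1
Ratios |a_i/a_n|: 3, 7, 1, 3
Maximum ratio: 7
Cauchy's bound: |r| <= 1 + 7 = 8

Upper bound = 8


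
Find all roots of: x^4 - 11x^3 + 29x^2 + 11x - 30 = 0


Let p(x) = x^4 - 11x^3 + 29x^2 + 11x - 30. By the rational root theorem (leading coefficient 1), any rational root is an integer divisor of 30: try ±1, ±2, ... in turn.
Test x = 1: value = 0 ✓, so (x - 1) is a factor.
Synthetic division by (x - 1): bring down 1; 1(1) - 11 = -10; (-10)(1) + 29 = 19; 19(1) + 11 = 30; 30(1) - 30 = 0 → quotient x^3 - 10x^2 + 19x + 30, remainder 0.
Continue with the quotient x^3 - 10x^2 + 19x + 30 (candidates must divide 30; re-test x = 1 first in case it repeats).
Test x = 1: value = 40 ≠ 0.
Test x = -1: value = 0 ✓, so (x + 1) is a factor.
Synthetic division by (x + 1): bring down 1; 1(-1) - 10 = -11; (-11)(-1) + 19 = 30; 30(-1) + 30 = 0 → quotient x^2 - 11x + 30, remainder 0.
Solve the quadratic x^2 - 11x + 30 = 0: discriminant = (-11)^2 - 4(1)(30) = 121 - 120 = 1.
sqrt(1) = 1, so x = (11 ± 1)/2: x = 6 or x = 5.
Collecting all roots found:

x = -1, x = 1, x = 5, x = 6


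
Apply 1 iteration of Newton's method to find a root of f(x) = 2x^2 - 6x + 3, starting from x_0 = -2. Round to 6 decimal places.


Newton's method: x_(n+1) = x_n - f(x_n)/f'(x_n)
f(x) = 2x^2 - 6x + 3
f'(x) = 4x - 6

Iteration 1:
  f(-2.000000) = 23.000000
  f'(-2.000000) = -14.000000
  x_1 = -2.000000 - (23.000000)/(-14.000000) = -0.357143

x_1 = -0.357143


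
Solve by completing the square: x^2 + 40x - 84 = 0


Start: x^2 + 40x - 84 = 0
Move constant: x^2 + 40x = 84
Half of 40 is 20, squared is 400
Add 400 to both sides: x^2 + 40x + 400 = 484
(x + 20)^2 = 484
x + 20 = ±22
x = -20 + 22 = 2 or x = -20 - 22 = -42

x = -42, x = 2


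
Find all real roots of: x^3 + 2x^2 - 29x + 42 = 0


Let p(x) = x^3 + 2x^2 - 29x + 42. By the rational root theorem (leading coefficient 1), any rational root is an integer divisor of 42: try ±1, ±2, ... in turn.
Test x = 1: value = 16 ≠ 0.
Test x = -1: value = 72 ≠ 0.
Test x = 2: value = 0 ✓, so (x - 2) is a factor.
Synthetic division by (x - 2): bring down 1; 1(2) + 2 = 4; 4(2) - 29 = -21; (-21)(2) + 42 = 0 → quotient x^2 + 4x - 21, remainder 0.
Solve the quadratic x^2 + 4x - 21 = 0: discriminant = 4^2 - 4(1)(-21) = 16 + 84 = 100.
sqrt(100) = 10, so x = (-4 ± 10)/2: x = 3 or x = -7.

x = -7, x = 2, x = 3


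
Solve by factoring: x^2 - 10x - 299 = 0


We need two numbers that multiply to -299 and add to -10.
Those numbers are -23 and 13 (since (-23) * 13 = -299 and (-23) + 13 = -10).
So x^2 - 10x - 299 = (x - 23)(x + 13) = 0
Setting each factor to zero: x = 23 or x = -13

x = -13, x = 23


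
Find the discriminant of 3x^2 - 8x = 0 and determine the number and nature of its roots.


For ax^2 + bx + c = 0, discriminant D = b^2 - 4ac
Here a = 3, b = -8, c = 0
D = (-8)^2 - 4(3)(0) = 64 - 0 = 64

D = 64 > 0 and is a perfect square (sqrt = 8)
The equation has 2 distinct real rational roots.

Discriminant = 64, 2 distinct real rational roots


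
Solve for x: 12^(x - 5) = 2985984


Express both sides with the same base.
2985984 = 12^6
Since the bases match, equate exponents: x - 5 = 6
So x = 6 - (-5) = 11

x = 11


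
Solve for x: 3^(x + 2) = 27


Express both sides with the same base.
27 = 3^3
Since the bases match, equate exponents: x + 2 = 3
So x = 3 - (2) = 1

x = 1


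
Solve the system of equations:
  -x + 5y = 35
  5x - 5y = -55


Using Cramer's rule:
Determinant D = (-1)(-5) - (5)(5) = 5 - 25 = -20
Dx = (35)(-5) - (-55)(5) = -175 + 275 = 100
Dy = (-1)(-55) - (5)(35) = 55 - 175 = -120
x = Dx/D = 100/-20 = -5
y = Dy/D = -120/-20 = 6

x = -5, y = 6


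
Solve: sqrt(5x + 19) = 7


Square both sides: 5x + 19 = 7^2 = 49
5x = 49 - 19 = 30
x = 6
Check: sqrt(5*6 + 19) = sqrt(49) = 7 ✓

x = 6


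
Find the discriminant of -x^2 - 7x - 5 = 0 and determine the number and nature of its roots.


For ax^2 + bx + c = 0, discriminant D = b^2 - 4ac
Here a = -1, b = -7, c = -5
D = (-7)^2 - 4(-1)(-5) = 49 - 20 = 29

D = 29 > 0 but not a perfect square
The equation has 2 distinct real irrational roots.

Discriminant = 29, 2 distinct real irrational roots


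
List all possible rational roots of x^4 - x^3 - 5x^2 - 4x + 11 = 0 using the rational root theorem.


Rational root theorem: possible roots are ±p/q where:
  p divides the constant term (11): p ∈ {1, 11}
  q divides the leading coefficient (1): q ∈ {1}

All possible rational roots: -11, -1, 1, 11

-11, -1, 1, 11


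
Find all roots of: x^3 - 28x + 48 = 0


Let p(x) = x^3 - 28x + 48. By the rational root theorem (leading coefficient 1), any rational root is an integer divisor of 48: try ±1, ±2, ... in turn.
Test x = 1: value = 21 ≠ 0.
Test x = -1: value = 75 ≠ 0.
Test x = 2: value = 0 ✓, so (x - 2) is a factor.
Synthetic division by (x - 2): bring down 1; 1(2) + 0 = 2; 2(2) - 28 = -24; (-24)(2) + 48 = 0 → quotient x^2 + 2x - 24, remainder 0.
Solve the quadratic x^2 + 2x - 24 = 0: discriminant = 2^2 - 4(1)(-24) = 4 + 96 = 100.
sqrt(100) = 10, so x = (-2 ± 10)/2: x = 4 or x = -6.
Collecting all roots found:

x = -6, x = 2, x = 4


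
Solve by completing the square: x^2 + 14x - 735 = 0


Start: x^2 + 14x - 735 = 0
Move constant: x^2 + 14x = 735
Half of 14 is 7, squared is 49
Add 49 to both sides: x^2 + 14x + 49 = 784
(x + 7)^2 = 784
x + 7 = ±28
x = -7 + 28 = 21 or x = -7 - 28 = -35

x = -35, x = 21


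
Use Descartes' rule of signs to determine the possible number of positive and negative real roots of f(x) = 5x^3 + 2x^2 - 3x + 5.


Descartes' rule of signs:

For positive roots, count sign changes in f(x) = 5x^3 + 2x^2 - 3x + 5:
Signs of coefficients: +, +, -, +
Number of sign changes: 2
Possible positive real roots: 2, 0

For negative roots, examine f(-x) = -5x^3 + 2x^2 + 3x + 5:
Signs of coefficients: -, +, +, +
Number of sign changes: 1
Possible negative real roots: 1

Positive roots: 2 or 0; Negative roots: 1


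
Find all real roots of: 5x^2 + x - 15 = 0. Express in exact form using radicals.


Using the quadratic formula: x = (-b ± sqrt(b^2 - 4ac)) / (2a)
Here a = 5, b = 1, c = -15
Discriminant = b^2 - 4ac = 1^2 - 4(5)(-15) = 1 + 300 = 301
Since discriminant = 301 > 0, there are two real roots.
x = (-1 ± sqrt(301)) / 10
Numerically: x ≈ 1.6349 or x ≈ -1.8349

x = (-1 + sqrt(301)) / 10 or x = (-1 - sqrt(301)) / 10


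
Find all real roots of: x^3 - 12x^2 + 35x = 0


The constant term is 0, so x = 0 is a root. Factor out x:
  x(x^2 - 12x + 35) = 0
Solve the quadratic x^2 - 12x + 35 = 0: discriminant = (-12)^2 - 4(1)(35) = 144 - 140 = 4.
sqrt(4) = 2, so x = (12 ± 2)/2: x = 7 or x = 5.

x = 0, x = 5, x = 7


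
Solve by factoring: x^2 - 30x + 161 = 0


We need two numbers that multiply to 161 and add to -30.
Those numbers are -23 and -7 (since (-23) * (-7) = 161 and (-23) + (-7) = -30).
So x^2 - 30x + 161 = (x - 23)(x - 7) = 0
Setting each factor to zero: x = 23 or x = 7

x = 7, x = 23


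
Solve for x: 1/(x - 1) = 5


Multiply both sides by (x - 1): 1 = 5(x - 1)
Distribute: 1 = 5x - 5
5x = 1 + 5 = 6
x = 6/5

x = 6/5


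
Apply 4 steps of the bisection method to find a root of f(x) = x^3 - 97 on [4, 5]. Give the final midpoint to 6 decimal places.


f(x) = x^3 - 97
f(4) = -33 < 0
f(5) = 28 > 0

Step 1: midpoint = (4.000000 + 5.000000)/2 = 4.500000
  f(4.500000) = -5.875000
  f(mid) < 0, so root is in [4.500000, 5.000000]

Step 2: midpoint = (4.500000 + 5.000000)/2 = 4.750000
  f(4.750000) = 10.171875
  f(mid) > 0, so root is in [4.500000, 4.750000]

Step 3: midpoint = (4.500000 + 4.750000)/2 = 4.625000
  f(4.625000) = 1.931641
  f(mid) > 0, so root is in [4.500000, 4.625000]

Step 4: midpoint = (4.500000 + 4.625000)/2 = 4.562500
  f(4.562500) = -2.025146
  f(mid) < 0, so root is in [4.562500, 4.625000]

midpoint = 4.562500


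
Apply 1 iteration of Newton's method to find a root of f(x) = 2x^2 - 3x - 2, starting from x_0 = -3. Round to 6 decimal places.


Newton's method: x_(n+1) = x_n - f(x_n)/f'(x_n)
f(x) = 2x^2 - 3x - 2
f'(x) = 4x - 3

Iteration 1:
  f(-3.000000) = 25.000000
  f'(-3.000000) = -15.000000
  x_1 = -3.000000 - (25.000000)/(-15.000000) = -1.333333

x_1 = -1.333333


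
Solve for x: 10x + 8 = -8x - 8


Starting with: 10x + 8 = -8x - 8
Move all x terms to left: (10 + 8)x = -8 - 8
Simplify: 18x = -16
Divide both sides by 18: x = -8/9

x = -8/9


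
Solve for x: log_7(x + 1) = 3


Convert to exponential form: x + 1 = 7^3 = 343
x = 343 - 1 = 342
Check: log_7(342 + 1) = log_7(343) = log_7(343) = 3 ✓

x = 342


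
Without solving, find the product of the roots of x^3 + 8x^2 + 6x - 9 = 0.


By Vieta's formulas for x^3 + bx^2 + cx + d = 0:
  r1 + r2 + r3 = -b/a = -8
  r1*r2 + r1*r3 + r2*r3 = c/a = 6
  r1*r2*r3 = -d/a = 9


Product = 9


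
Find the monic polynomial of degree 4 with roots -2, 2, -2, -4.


A monic polynomial with roots -2, 2, -2, -4 is:
p(x) = (x + 2)(x - 2)(x + 2)(x + 4)
After multiplying by (x + 2): x + 2
After multiplying by (x - 2): x^2 - 4
After multiplying by (x + 2): x^3 + 2x^2 - 4x - 8
After multiplying by (x + 4): x^4 + 6x^3 + 4x^2 - 24x - 32

x^4 + 6x^3 + 4x^2 - 24x - 32


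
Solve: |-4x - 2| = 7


An absolute value equation |expr| = 7 gives two cases:
Case 1: -4x - 2 = 7
  -4x = 9, so x = -9/4
Case 2: -4x - 2 = -7
  -4x = -5, so x = 5/4

x = -9/4, x = 5/4


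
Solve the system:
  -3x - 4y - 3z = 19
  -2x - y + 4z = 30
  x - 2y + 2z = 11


Using Cramer's rule. Expand each determinant along the first row.
D  = (-3)*[(-1)*2 - 4*(-2)] - (-4)*[(-2)*2 - 4*1] + (-3)*[(-2)*(-2) - (-1)*1]
  = (-3)*(6) - (-4)*(-8) + (-3)*(5) = -65
Dx = 19*[(-1)*2 - 4*(-2)] - (-4)*[30*2 - 4*11] + (-3)*[30*(-2) - (-1)*11]
  = 19*(6) - (-4)*(16) + (-3)*(-49) = 325
Dy = (-3)*[30*2 - 4*11] - 19*[(-2)*2 - 4*1] + (-3)*[(-2)*11 - 30*1]
  = (-3)*(16) - 19*(-8) + (-3)*(-52) = 260
Dz = (-3)*[(-1)*11 - 30*(-2)] - (-4)*[(-2)*11 - 30*1] + 19*[(-2)*(-2) - (-1)*1]
  = (-3)*(49) - (-4)*(-52) + 19*(5) = -260
x = Dx/D = 325/-65 = -5, y = Dy/D = 260/-65 = -4, z = Dz/D = -260/-65 = 4
Check eq1: (-3)(-5) + (-4)(-4) + (-3)(4) = 19 = 19 ✓
Check eq2: (-2)(-5) + (-1)(-4) + (4)(4) = 30 = 30 ✓
Check eq3: (1)(-5) + (-2)(-4) + (2)(4) = 11 = 11 ✓

x = -5, y = -4, z = 4


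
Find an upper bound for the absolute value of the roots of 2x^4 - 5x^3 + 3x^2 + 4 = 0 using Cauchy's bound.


Cauchy's bound: all roots r satisfy |r| <= 1 + max(|a_i/a_n|) for i = 0,...,n-1
where a_n is the leading coefficient.

Coefficients: [2, -5, 3, 0, 4]
Leading coefficient a_n = 2
Ratios |a_i/a_n|: 5/2, 3/2, 0, 2
Maximum ratio: 5/2
Cauchy's bound: |r| <= 1 + 5/2 = 7/2

Upper bound = 7/2


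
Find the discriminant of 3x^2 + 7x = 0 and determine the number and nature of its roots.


For ax^2 + bx + c = 0, discriminant D = b^2 - 4ac
Here a = 3, b = 7, c = 0
D = (7)^2 - 4(3)(0) = 49 - 0 = 49

D = 49 > 0 and is a perfect square (sqrt = 7)
The equation has 2 distinct real rational roots.

Discriminant = 49, 2 distinct real rational roots


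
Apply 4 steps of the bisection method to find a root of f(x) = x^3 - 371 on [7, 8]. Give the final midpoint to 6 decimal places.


f(x) = x^3 - 371
f(7) = -28 < 0
f(8) = 141 > 0

Step 1: midpoint = (7.000000 + 8.000000)/2 = 7.500000
  f(7.500000) = 50.875000
  f(mid) > 0, so root is in [7.000000, 7.500000]

Step 2: midpoint = (7.000000 + 7.500000)/2 = 7.250000
  f(7.250000) = 10.078125
  f(mid) > 0, so root is in [7.000000, 7.250000]

Step 3: midpoint = (7.000000 + 7.250000)/2 = 7.125000
  f(7.125000) = -9.294922
  f(mid) < 0, so root is in [7.125000, 7.250000]

Step 4: midpoint = (7.125000 + 7.250000)/2 = 7.187500
  f(7.187500) = 0.307373
  f(mid) > 0, so root is in [7.125000, 7.187500]

midpoint = 7.187500


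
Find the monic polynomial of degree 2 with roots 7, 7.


A monic polynomial with roots 7, 7 is:
p(x) = (x - 7)(x - 7)
After multiplying by (x - 7): x - 7
After multiplying by (x - 7): x^2 - 14x + 49

x^2 - 14x + 49


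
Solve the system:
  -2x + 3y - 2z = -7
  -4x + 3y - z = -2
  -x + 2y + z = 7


Using Cramer's rule. Expand each determinant along the first row.
D  = (-2)*[3*1 - (-1)*2] - 3*[(-4)*1 - (-1)*(-1)] + (-2)*[(-4)*2 - 3*(-1)]
  = (-2)*(5) - 3*(-5) + (-2)*(-5) = 15
Dx = (-7)*[3*1 - (-1)*2] - 3*[(-2)*1 - (-1)*7] + (-2)*[(-2)*2 - 3*7]
  = (-7)*(5) - 3*(5) + (-2)*(-25) = 0
Dy = (-2)*[(-2)*1 - (-1)*7] - (-7)*[(-4)*1 - (-1)*(-1)] + (-2)*[(-4)*7 - (-2)*(-1)]
  = (-2)*(5) - (-7)*(-5) + (-2)*(-30) = 15
Dz = (-2)*[3*7 - (-2)*2] - 3*[(-4)*7 - (-2)*(-1)] + (-7)*[(-4)*2 - 3*(-1)]
  = (-2)*(25) - 3*(-30) + (-7)*(-5) = 75
x = Dx/D = 0/15 = 0, y = Dy/D = 15/15 = 1, z = Dz/D = 75/15 = 5
Check eq1: (-2)(0) + (3)(1) + (-2)(5) = -7 = -7 ✓
Check eq2: (-4)(0) + (3)(1) + (-1)(5) = -2 = -2 ✓
Check eq3: (-1)(0) + (2)(1) + (1)(5) = 7 = 7 ✓

x = 0, y = 1, z = 5


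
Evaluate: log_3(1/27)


We need the exponent such that 3^? = 1/27
3^(-3) = 1/3^3 = 1/27
Therefore log_3(1/27) = -3

-3


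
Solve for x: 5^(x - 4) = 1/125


Express both sides with the same base.
1/125 = 5^(-3)
Since the bases match, equate exponents: x - 4 = -3
So x = -3 - (-4) = 1

x = 1


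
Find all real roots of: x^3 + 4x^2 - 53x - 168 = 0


Let p(x) = x^3 + 4x^2 - 53x - 168. By the rational root theorem (leading coefficient 1), any rational root is an integer divisor of 168: try ±1, ±2, ... in turn.
Test x = 1: value = -216 ≠ 0.
Test x = -1: value = -112 ≠ 0.
Test x = 2: value = -250 ≠ 0.
Test x = -2: value = -54 ≠ 0.
Test x = 3: value = -264 ≠ 0.
Test x = -3: value = 0 ✓, so (x + 3) is a factor.
Synthetic division by (x + 3): bring down 1; 1(-3) + 4 = 1; 1(-3) - 53 = -56; (-56)(-3) - 168 = 0 → quotient x^2 + x - 56, remainder 0.
Solve the quadratic x^2 + x - 56 = 0: discriminant = 1^2 - 4(1)(-56) = 1 + 224 = 225.
sqrt(225) = 15, so x = (-1 ± 15)/2: x = 7 or x = -8.

x = -8, x = -3, x = 7


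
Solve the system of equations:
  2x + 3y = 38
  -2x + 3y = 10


Using Cramer's rule:
Determinant D = (2)(3) - (-2)(3) = 6 + 6 = 12
Dx = (38)(3) - (10)(3) = 114 - 30 = 84
Dy = (2)(10) - (-2)(38) = 20 + 76 = 96
x = Dx/D = 84/12 = 7
y = Dy/D = 96/12 = 8

x = 7, y = 8


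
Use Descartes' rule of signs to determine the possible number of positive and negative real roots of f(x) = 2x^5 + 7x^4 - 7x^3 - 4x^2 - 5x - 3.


Descartes' rule of signs:

For positive roots, count sign changes in f(x) = 2x^5 + 7x^4 - 7x^3 - 4x^2 - 5x - 3:
Signs of coefficients: +, +, -, -, -, -
Number of sign changes: 1
Possible positive real roots: 1

For negative roots, examine f(-x) = -2x^5 + 7x^4 + 7x^3 - 4x^2 + 5x - 3:
Signs of coefficients: -, +, +, -, +, -
Number of sign changes: 4
Possible negative real roots: 4, 2, 0

Positive roots: 1; Negative roots: 4 or 2 or 0
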